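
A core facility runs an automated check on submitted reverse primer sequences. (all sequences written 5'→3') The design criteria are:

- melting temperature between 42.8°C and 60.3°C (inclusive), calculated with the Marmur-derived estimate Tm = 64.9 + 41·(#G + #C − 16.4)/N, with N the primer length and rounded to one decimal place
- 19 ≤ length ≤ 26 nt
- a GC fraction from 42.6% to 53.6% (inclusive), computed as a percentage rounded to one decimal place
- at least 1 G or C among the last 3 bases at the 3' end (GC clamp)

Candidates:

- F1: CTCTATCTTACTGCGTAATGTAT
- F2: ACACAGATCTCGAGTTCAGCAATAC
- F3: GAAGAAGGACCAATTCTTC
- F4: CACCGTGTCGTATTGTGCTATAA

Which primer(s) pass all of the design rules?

F2 only.

F1 (23 nt, A=5 T=10 G=3 C=5): Tm = 64.9 + 41·(8 − 16.4)/23 = 49.9°C ✓; length 23 ✓; GC 8/23 = 34.8%, outside 42.6–53.6% ✗; 3' end TAT has 0 G/C, need ≥1 ✗ — fails.
F2 (25 nt, A=9 T=5 G=4 C=7): Tm = 64.9 + 41·(11 − 16.4)/25 = 56.0°C ✓; length 25 ✓; GC 11/25 = 44.0% ✓; 3' end TAC has 1 G/C ✓ — passes.
F3 (19 nt, A=7 T=4 G=4 C=4): Tm = 64.9 + 41·(8 − 16.4)/19 = 46.8°C ✓; length 19 ✓; GC 8/19 = 42.1%, outside 42.6–53.6% ✗; 3' end TTC has 1 G/C ✓ — fails.
F4 (23 nt, A=5 T=8 G=5 C=5): Tm = 64.9 + 41·(10 − 16.4)/23 = 53.5°C ✓; length 23 ✓; GC 10/23 = 43.5% ✓; 3' end TAA has 0 G/C, need ≥1 ✗ — fails.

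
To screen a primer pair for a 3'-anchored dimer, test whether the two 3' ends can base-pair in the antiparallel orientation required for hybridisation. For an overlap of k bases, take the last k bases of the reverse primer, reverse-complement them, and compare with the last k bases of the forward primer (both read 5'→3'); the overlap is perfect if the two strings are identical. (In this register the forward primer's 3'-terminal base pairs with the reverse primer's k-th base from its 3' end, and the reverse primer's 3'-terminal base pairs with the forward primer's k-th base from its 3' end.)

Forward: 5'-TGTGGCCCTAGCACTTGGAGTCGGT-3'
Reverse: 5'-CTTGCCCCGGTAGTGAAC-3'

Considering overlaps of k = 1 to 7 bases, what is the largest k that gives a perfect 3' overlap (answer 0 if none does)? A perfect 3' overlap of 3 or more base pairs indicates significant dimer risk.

Longest perfect overlap: 2 complementary base pairs; below the dimer-risk threshold (threshold 3).

Last 7 bases (5'→3') — forward …AGTCGGT, reverse …AGTGAAC.
Reverse complement of the reverse primer's last 7 bases: GTTCACT; its first k bases are the reverse complement of the reverse primer's last k bases, so a perfect k-base overlap needs the forward primer's last k bases to equal them.
Comparing (forward last k vs required): k=1: T vs G ✗; k=2: GT vs GT ✓; k=3: GGT vs GTT ✗; k=4: CGGT vs GTTC ✗; k=5: TCGGT vs GTTCA ✗; k=6: GTCGGT vs GTTCAC ✗; k=7: AGTCGGT vs GTTCACT ✗.
Only k = 2 is perfect, so the longest perfect 3' overlap is 2.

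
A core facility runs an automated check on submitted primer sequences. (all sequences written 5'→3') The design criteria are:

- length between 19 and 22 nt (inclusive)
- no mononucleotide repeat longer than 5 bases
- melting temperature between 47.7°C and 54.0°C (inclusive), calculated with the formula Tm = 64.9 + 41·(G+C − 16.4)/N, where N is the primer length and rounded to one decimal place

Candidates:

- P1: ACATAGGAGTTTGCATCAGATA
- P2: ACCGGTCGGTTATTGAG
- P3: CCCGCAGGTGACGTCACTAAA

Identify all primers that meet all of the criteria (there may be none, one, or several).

P1 (22 nt, A=8 T=6 G=5 C=3): length 22 ✓; longest run = 3 ✓; Tm = 64.9 + 41·(8 − 16.4)/22 = 49.2°C ✓ — passes.
P2 (17 nt, A=3 T=5 G=6 C=3): length 17, outside 19–22 ✗; longest run = 2 ✓; Tm = 64.9 + 41·(9 − 16.4)/17 = 47.1°C, outside 47.7–54.0°C ✗ — fails.
P3 (21 nt, A=6 T=3 G=5 C=7): length 21 ✓; longest run = 3 ✓; Tm = 64.9 + 41·(12 − 16.4)/21 = 56.3°C, outside 47.7–54.0°C ✗ — fails.

P1 only.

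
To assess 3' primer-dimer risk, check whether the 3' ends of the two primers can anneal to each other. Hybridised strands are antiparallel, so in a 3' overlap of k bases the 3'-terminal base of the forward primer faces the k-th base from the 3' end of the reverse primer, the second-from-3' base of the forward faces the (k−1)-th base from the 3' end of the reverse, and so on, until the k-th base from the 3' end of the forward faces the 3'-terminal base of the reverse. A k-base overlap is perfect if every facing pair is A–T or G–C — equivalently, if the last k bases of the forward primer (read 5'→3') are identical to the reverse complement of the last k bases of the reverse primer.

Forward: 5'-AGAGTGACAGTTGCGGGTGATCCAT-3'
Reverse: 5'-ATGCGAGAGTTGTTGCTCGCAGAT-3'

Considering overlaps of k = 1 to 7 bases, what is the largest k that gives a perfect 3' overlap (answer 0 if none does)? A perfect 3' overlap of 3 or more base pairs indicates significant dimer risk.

Longest perfect overlap: 2 complementary base pairs; below the dimer-risk threshold (threshold 3).

Last 7 bases (5'→3') — forward …GATCCAT, reverse …CGCAGAT.
Reverse complement of the reverse primer's last 7 bases: ATCTGCG; its first k bases are the reverse complement of the reverse primer's last k bases, so a perfect k-base overlap needs the forward primer's last k bases to equal them.
Comparing (forward last k vs required): k=1: T vs A ✗; k=2: AT vs AT ✓; k=3: CAT vs ATC ✗; k=4: CCAT vs ATCT ✗; k=5: TCCAT vs ATCTG ✗; k=6: ATCCAT vs ATCTGC ✗; k=7: GATCCAT vs ATCTGCG ✗.
Only k = 2 is perfect, so the longest perfect 3' overlap is 2.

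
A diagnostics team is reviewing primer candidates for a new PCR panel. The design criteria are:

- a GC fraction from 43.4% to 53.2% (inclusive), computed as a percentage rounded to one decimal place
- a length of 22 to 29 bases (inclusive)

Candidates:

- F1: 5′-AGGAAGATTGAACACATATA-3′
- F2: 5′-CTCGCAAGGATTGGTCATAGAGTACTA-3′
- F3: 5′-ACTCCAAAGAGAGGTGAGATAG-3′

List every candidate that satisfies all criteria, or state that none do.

F2 and F3.

F1 (20 nt, A=10 T=4 G=4 C=2): GC 6/20 = 30.0%, outside 43.4–53.2% ✗; length 20, outside 22–29 ✗ — fails.
F2 (27 nt, A=8 T=7 G=7 C=5): GC 12/27 = 44.4% ✓; length 27 ✓ — passes.
F3 (22 nt, A=9 T=3 G=7 C=3): GC 10/22 = 45.5% ✓; length 22 ✓ — passes.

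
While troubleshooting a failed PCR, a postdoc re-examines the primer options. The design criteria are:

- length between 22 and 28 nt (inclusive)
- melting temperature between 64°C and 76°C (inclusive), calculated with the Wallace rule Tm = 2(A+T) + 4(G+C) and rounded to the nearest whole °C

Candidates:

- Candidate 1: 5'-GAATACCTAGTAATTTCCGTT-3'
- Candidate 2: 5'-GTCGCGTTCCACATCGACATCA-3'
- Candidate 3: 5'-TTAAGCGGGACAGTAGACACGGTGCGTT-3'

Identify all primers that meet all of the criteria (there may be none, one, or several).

Candidate 2 only.

Candidate 1 (21 nt, A=6 T=8 G=3 C=4): length 21, outside 22–28 ✗; Tm = 2·14 + 4·7 = 56°C, outside 64–76°C ✗ — fails.
Candidate 2 (22 nt, A=5 T=5 G=4 C=8): length 22 ✓; Tm = 2·10 + 4·12 = 68°C ✓ — passes.
Candidate 3 (28 nt, A=7 T=6 G=10 C=5): length 28 ✓; Tm = 2·13 + 4·15 = 86°C, outside 64–76°C ✗ — fails.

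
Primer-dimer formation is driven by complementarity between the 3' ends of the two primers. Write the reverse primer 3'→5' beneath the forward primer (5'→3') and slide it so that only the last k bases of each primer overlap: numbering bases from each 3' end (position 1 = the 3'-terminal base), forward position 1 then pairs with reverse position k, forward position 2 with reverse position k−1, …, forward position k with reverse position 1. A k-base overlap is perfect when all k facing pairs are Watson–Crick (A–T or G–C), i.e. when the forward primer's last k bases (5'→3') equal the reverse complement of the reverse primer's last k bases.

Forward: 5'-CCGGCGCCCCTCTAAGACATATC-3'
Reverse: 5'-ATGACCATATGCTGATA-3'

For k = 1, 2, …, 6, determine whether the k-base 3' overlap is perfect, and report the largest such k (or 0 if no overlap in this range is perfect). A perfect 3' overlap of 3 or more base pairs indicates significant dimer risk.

Longest perfect overlap: 4 complementary base pairs; significant dimer risk (threshold 3).

Last 6 bases (5'→3') — forward …CATATC, reverse …CTGATA.
Reverse complement of the reverse primer's last 6 bases: TATCAG; its first k bases are the reverse complement of the reverse primer's last k bases, so a perfect k-base overlap needs the forward primer's last k bases to equal them.
Comparing (forward last k vs required): k=1: C vs T ✗; k=2: TC vs TA ✗; k=3: ATC vs TAT ✗; k=4: TATC vs TATC ✓; k=5: ATATC vs TATCA ✗; k=6: CATATC vs TATCAG ✗.
Only k = 4 is perfect, so the longest perfect 3' overlap is 4.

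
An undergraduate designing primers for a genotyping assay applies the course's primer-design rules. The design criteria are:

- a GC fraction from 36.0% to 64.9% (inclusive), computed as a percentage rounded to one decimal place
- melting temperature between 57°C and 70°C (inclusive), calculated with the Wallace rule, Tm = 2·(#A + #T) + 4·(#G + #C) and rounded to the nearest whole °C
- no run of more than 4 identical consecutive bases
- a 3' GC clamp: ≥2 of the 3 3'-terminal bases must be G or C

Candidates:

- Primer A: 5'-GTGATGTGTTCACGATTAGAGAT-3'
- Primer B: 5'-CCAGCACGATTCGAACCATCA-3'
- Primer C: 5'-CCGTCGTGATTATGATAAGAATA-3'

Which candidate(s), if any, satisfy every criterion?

None of the candidates satisfy all criteria.

Primer A (23 nt, A=6 T=8 G=7 C=2): GC 9/23 = 39.1% ✓; Tm = 2·14 + 4·9 = 64°C ✓; longest run = 2 ✓; 3' end GAT has 1 G/C, need ≥2 ✗ — fails.
Primer B (21 nt, A=7 T=3 G=3 C=8): GC 11/21 = 52.4% ✓; Tm = 2·10 + 4·11 = 64°C ✓; longest run = 2 ✓; 3' end TCA has 1 G/C, need ≥2 ✗ — fails.
Primer C (23 nt, A=8 T=7 G=5 C=3): GC 8/23 = 34.8%, outside 36.0–64.9% ✗; Tm = 2·15 + 4·8 = 62°C ✓; longest run = 2 ✓; 3' end ATA has 0 G/C, need ≥2 ✗ — fails.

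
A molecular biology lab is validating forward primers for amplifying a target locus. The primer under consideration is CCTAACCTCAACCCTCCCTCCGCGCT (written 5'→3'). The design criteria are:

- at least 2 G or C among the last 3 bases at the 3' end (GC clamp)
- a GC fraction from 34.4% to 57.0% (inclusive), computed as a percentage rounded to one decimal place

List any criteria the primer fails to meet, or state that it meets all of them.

Fails: GC content.

Base counts: A=4, T=5, G=2, C=15 (length 26).
GC clamp: 3' end GCT has 2 G/C ✓
GC content: GC 17/26 = 65.4%, outside 34.4–57.0% ✗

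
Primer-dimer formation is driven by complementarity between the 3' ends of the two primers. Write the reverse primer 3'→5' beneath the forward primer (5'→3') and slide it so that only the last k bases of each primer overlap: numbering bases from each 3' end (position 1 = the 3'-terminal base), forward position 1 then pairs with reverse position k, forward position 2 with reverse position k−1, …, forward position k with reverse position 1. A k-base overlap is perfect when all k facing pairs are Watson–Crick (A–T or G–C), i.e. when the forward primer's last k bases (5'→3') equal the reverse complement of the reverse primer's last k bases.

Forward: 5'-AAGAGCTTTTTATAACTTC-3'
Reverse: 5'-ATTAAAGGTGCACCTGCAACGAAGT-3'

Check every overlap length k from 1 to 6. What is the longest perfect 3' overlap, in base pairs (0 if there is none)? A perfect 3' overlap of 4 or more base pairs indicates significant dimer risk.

Longest perfect overlap: 5 complementary base pairs; significant dimer risk (threshold 4).

Last 6 bases (5'→3') — forward …AACTTC, reverse …CGAAGT.
Reverse complement of the reverse primer's last 6 bases: ACTTCG; its first k bases are the reverse complement of the reverse primer's last k bases, so a perfect k-base overlap needs the forward primer's last k bases to equal them.
Comparing (forward last k vs required): k=1: C vs A ✗; k=2: TC vs AC ✗; k=3: TTC vs ACT ✗; k=4: CTTC vs ACTT ✗; k=5: ACTTC vs ACTTC ✓; k=6: AACTTC vs ACTTCG ✗.
Only k = 5 is perfect, so the longest perfect 3' overlap is 5.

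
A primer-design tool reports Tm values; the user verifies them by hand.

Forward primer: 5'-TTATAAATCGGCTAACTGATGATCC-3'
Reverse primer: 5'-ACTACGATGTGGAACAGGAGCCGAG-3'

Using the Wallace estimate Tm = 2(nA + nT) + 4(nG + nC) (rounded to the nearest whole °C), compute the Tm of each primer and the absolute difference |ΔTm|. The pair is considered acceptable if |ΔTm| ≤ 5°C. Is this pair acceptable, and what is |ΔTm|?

Forward: A=8 T=8 G=4 C=5 → Tm = 2·16 + 4·9 = 68°C.
Reverse: A=8 T=3 G=9 C=5 → Tm = 2·11 + 4·14 = 78°C.
|ΔTm| = |68 − 78| = 10°C, > 5°C.

|ΔTm| = 10°C; the pair is not acceptable.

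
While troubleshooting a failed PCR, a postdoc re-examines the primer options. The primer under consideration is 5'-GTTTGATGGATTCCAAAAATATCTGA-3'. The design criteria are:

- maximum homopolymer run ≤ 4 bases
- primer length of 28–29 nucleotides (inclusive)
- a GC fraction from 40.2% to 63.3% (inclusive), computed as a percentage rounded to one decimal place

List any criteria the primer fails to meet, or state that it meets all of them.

Base counts: A=9, T=9, G=5, C=3 (length 26).
homopolymer run: longest run = 5, exceeds 4 ✗
length: length 26, outside 28–29 ✗
GC content: GC 8/26 = 30.8%, outside 40.2–63.3% ✗

Fails: homopolymer run, length, GC content.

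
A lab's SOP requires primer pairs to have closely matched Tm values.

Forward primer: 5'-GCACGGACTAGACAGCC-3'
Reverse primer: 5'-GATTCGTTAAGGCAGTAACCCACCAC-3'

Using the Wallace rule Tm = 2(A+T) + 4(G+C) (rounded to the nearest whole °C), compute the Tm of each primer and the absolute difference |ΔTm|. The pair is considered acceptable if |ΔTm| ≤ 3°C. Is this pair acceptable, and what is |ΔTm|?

Forward: A=5 T=1 G=5 C=6 → Tm = 2·6 + 4·11 = 56°C.
Reverse: A=8 T=5 G=5 C=8 → Tm = 2·13 + 4·13 = 78°C.
|ΔTm| = |56 − 78| = 22°C, > 3°C.

|ΔTm| = 22°C; the pair is not acceptable.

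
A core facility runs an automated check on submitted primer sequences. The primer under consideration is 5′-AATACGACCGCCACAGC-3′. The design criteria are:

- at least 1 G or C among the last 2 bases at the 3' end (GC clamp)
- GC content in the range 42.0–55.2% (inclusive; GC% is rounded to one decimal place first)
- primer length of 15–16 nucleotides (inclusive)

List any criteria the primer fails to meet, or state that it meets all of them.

Base counts: A=6, T=1, G=3, C=7 (length 17).
GC clamp: 3' end GC has 2 G/C ✓
GC content: GC 10/17 = 58.8%, outside 42.0–55.2% ✗
length: length 17, outside 15–16 ✗

Fails: GC content, length.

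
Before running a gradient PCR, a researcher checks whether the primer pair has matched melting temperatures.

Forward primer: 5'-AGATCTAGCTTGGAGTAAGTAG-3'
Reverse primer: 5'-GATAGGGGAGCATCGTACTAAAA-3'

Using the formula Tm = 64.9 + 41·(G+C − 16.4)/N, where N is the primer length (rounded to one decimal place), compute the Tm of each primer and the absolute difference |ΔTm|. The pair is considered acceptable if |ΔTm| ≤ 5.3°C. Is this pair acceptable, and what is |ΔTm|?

Forward: G+C = 9, N = 22 → Tm = 64.9 + 41·(9 − 16.4)/22 = 51.1°C.
Reverse: G+C = 10, N = 23 → Tm = 64.9 + 41·(10 − 16.4)/23 = 53.5°C.
|ΔTm| = |51.1 − 53.5| = 2.4°C, ≤ 5.3°C.

|ΔTm| = 2.4°C; the pair is acceptable.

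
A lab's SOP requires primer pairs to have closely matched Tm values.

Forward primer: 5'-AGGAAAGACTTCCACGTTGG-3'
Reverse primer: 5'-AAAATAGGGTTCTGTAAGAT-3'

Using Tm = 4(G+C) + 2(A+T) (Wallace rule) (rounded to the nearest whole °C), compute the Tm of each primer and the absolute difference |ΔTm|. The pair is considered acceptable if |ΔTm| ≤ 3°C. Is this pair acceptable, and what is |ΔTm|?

Forward: A=6 T=4 G=6 C=4 → Tm = 2·10 + 4·10 = 60°C.
Reverse: A=8 T=6 G=5 C=1 → Tm = 2·14 + 4·6 = 52°C.
|ΔTm| = |60 − 52| = 8°C, > 3°C.

|ΔTm| = 8°C; the pair is not acceptable.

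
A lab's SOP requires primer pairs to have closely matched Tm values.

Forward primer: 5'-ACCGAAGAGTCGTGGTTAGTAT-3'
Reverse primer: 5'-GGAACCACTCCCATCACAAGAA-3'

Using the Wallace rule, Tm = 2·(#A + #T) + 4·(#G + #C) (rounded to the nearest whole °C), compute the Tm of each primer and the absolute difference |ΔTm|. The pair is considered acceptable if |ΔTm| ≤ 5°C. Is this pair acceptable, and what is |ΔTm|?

|ΔTm| = 2°C; the pair is acceptable.

Forward: A=6 T=6 G=7 C=3 → Tm = 2·12 + 4·10 = 64°C.
Reverse: A=9 T=2 G=3 C=8 → Tm = 2·11 + 4·11 = 66°C.
|ΔTm| = |64 − 66| = 2°C, ≤ 5°C.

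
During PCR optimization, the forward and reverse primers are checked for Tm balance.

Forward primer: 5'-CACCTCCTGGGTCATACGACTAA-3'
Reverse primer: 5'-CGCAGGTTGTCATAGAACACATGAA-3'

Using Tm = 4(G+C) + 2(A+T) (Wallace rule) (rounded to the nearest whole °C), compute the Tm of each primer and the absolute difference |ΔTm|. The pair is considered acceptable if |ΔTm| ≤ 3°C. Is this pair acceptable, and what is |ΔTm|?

|ΔTm| = 2°C; the pair is acceptable.

Forward: A=6 T=5 G=4 C=8 → Tm = 2·11 + 4·12 = 70°C.
Reverse: A=9 T=5 G=6 C=5 → Tm = 2·14 + 4·11 = 72°C.
|ΔTm| = |70 − 72| = 2°C, ≤ 3°C.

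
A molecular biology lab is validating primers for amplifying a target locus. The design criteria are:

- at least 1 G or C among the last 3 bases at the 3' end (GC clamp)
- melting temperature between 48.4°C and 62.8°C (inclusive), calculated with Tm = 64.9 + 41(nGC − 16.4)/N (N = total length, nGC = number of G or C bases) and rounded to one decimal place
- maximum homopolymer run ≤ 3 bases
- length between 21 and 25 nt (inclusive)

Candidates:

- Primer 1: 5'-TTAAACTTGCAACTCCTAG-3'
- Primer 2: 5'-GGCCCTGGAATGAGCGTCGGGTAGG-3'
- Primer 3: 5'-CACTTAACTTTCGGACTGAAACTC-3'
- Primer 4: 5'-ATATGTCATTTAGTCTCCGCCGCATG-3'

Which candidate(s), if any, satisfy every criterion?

Primer 1 (19 nt, A=6 T=6 G=2 C=5): 3' end TAG has 1 G/C ✓; Tm = 64.9 + 41·(7 − 16.4)/19 = 44.6°C, outside 48.4–62.8°C ✗; longest run = 3 ✓; length 19, outside 21–25 ✗ — fails.
Primer 2 (25 nt, A=4 T=4 G=12 C=5): 3' end AGG has 2 G/C ✓; Tm = 64.9 + 41·(17 − 16.4)/25 = 65.9°C, outside 48.4–62.8°C ✗; longest run = 3 ✓; length 25 ✓ — fails.
Primer 3 (24 nt, A=7 T=7 G=3 C=7): 3' end CTC has 2 G/C ✓; Tm = 64.9 + 41·(10 − 16.4)/24 = 54.0°C ✓; longest run = 3 ✓; length 24 ✓ — passes.
Primer 4 (26 nt, A=5 T=9 G=5 C=7): 3' end ATG has 1 G/C ✓; Tm = 64.9 + 41·(12 − 16.4)/26 = 58.0°C ✓; longest run = 3 ✓; length 26, outside 21–25 ✗ — fails.

Primer 3 only.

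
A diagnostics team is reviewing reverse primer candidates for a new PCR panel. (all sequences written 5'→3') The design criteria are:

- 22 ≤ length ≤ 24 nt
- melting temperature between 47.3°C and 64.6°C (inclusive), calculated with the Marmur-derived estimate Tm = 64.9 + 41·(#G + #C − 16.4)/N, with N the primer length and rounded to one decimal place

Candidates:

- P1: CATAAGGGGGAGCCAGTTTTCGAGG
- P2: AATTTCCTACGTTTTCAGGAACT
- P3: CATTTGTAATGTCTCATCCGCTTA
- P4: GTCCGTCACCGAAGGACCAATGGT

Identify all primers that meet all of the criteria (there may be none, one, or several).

P1 (25 nt, A=6 T=5 G=10 C=4): length 25, outside 22–24 ✗; Tm = 64.9 + 41·(14 − 16.4)/25 = 61.0°C ✓ — fails.
P2 (23 nt, A=6 T=9 G=3 C=5): length 23 ✓; Tm = 64.9 + 41·(8 − 16.4)/23 = 49.9°C ✓ — passes.
P3 (24 nt, A=5 T=10 G=3 C=6): length 24 ✓; Tm = 64.9 + 41·(9 − 16.4)/24 = 52.3°C ✓ — passes.
P4 (24 nt, A=6 T=4 G=7 C=7): length 24 ✓; Tm = 64.9 + 41·(14 − 16.4)/24 = 60.8°C ✓ — passes.

P2, P3 and P4.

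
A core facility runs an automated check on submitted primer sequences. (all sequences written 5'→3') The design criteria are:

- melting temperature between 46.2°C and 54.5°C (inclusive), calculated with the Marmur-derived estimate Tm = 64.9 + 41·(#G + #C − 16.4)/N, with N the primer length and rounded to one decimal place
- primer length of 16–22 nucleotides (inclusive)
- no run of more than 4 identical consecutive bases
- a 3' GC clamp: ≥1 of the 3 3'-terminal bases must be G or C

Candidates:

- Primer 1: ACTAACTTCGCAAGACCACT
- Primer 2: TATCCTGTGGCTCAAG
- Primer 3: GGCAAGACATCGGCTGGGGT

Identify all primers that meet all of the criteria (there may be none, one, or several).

Primer 1 (20 nt, A=7 T=4 G=2 C=7): Tm = 64.9 + 41·(9 − 16.4)/20 = 49.7°C ✓; length 20 ✓; longest run = 2 ✓; 3' end ACT has 1 G/C ✓ — passes.
Primer 2 (16 nt, A=3 T=5 G=4 C=4): Tm = 64.9 + 41·(8 − 16.4)/16 = 43.4°C, outside 46.2–54.5°C ✗; length 16 ✓; longest run = 2 ✓; 3' end AAG has 1 G/C ✓ — fails.
Primer 3 (20 nt, A=4 T=3 G=9 C=4): Tm = 64.9 + 41·(13 − 16.4)/20 = 57.9°C, outside 46.2–54.5°C ✗; length 20 ✓; longest run = 4 ✓; 3' end GGT has 2 G/C ✓ — fails.

Primer 1 only.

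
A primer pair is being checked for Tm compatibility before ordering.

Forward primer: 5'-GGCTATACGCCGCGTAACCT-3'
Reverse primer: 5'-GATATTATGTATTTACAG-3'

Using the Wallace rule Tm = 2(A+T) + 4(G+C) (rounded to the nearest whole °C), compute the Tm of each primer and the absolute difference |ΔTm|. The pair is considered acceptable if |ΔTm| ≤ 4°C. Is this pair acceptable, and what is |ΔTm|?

|ΔTm| = 20°C; the pair is not acceptable.

Forward: A=4 T=4 G=5 C=7 → Tm = 2·8 + 4·12 = 64°C.
Reverse: A=6 T=8 G=3 C=1 → Tm = 2·14 + 4·4 = 44°C.
|ΔTm| = |64 − 44| = 20°C, > 4°C.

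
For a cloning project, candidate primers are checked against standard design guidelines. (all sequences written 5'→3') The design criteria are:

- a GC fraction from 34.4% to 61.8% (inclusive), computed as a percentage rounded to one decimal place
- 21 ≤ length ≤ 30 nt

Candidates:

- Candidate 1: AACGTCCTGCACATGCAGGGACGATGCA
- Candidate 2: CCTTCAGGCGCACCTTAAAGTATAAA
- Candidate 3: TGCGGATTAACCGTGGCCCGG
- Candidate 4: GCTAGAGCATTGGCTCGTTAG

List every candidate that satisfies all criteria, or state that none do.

Candidate 1 (28 nt, A=8 T=4 G=8 C=8): GC 16/28 = 57.1% ✓; length 28 ✓ — passes.
Candidate 2 (26 nt, A=9 T=6 G=4 C=7): GC 11/26 = 42.3% ✓; length 26 ✓ — passes.
Candidate 3 (21 nt, A=3 T=4 G=8 C=6): GC 14/21 = 66.7%, outside 34.4–61.8% ✗; length 21 ✓ — fails.
Candidate 4 (21 nt, A=4 T=6 G=7 C=4): GC 11/21 = 52.4% ✓; length 21 ✓ — passes.

Candidate 1, Candidate 2 and Candidate 4.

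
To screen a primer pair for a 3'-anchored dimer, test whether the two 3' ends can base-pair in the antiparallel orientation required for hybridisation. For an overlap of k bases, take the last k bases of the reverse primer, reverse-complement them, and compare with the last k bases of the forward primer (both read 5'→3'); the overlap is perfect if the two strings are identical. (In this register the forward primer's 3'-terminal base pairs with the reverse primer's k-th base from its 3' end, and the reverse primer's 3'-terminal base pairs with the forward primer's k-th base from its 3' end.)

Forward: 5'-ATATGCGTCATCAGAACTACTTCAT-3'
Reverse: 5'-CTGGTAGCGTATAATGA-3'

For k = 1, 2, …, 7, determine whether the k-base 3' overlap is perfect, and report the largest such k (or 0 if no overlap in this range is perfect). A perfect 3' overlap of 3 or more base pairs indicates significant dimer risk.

Longest perfect overlap: 4 complementary base pairs; significant dimer risk (threshold 3).

Last 7 bases (5'→3') — forward …ACTTCAT, reverse …ATAATGA.
Reverse complement of the reverse primer's last 7 bases: TCATTAT; its first k bases are the reverse complement of the reverse primer's last k bases, so a perfect k-base overlap needs the forward primer's last k bases to equal them.
Comparing (forward last k vs required): k=1: T vs T ✓; k=2: AT vs TC ✗; k=3: CAT vs TCA ✗; k=4: TCAT vs TCAT ✓; k=5: TTCAT vs TCATT ✗; k=6: CTTCAT vs TCATTA ✗; k=7: ACTTCAT vs TCATTAT ✗.
Perfect overlaps at k = 1, 4; the largest is 4.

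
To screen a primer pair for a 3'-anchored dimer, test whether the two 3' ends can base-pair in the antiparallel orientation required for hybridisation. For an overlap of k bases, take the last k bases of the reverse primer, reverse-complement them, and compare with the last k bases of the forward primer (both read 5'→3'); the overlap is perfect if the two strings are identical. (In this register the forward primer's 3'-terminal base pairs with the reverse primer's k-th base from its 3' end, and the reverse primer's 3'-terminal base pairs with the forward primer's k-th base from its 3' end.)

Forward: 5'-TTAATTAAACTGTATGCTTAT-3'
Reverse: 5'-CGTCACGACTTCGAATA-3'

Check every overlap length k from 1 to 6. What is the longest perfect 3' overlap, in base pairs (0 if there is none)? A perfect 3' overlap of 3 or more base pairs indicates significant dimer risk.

Last 6 bases (5'→3') — forward …GCTTAT, reverse …CGAATA.
Reverse complement of the reverse primer's last 6 bases: TATTCG; its first k bases are the reverse complement of the reverse primer's last k bases, so a perfect k-base overlap needs the forward primer's last k bases to equal them.
Comparing (forward last k vs required): k=1: T vs T ✓; k=2: AT vs TA ✗; k=3: TAT vs TAT ✓; k=4: TTAT vs TATT ✗; k=5: CTTAT vs TATTC ✗; k=6: GCTTAT vs TATTCG ✗.
Perfect overlaps at k = 1, 3; the largest is 3.

Longest perfect overlap: 3 complementary base pairs; significant dimer risk (threshold 3).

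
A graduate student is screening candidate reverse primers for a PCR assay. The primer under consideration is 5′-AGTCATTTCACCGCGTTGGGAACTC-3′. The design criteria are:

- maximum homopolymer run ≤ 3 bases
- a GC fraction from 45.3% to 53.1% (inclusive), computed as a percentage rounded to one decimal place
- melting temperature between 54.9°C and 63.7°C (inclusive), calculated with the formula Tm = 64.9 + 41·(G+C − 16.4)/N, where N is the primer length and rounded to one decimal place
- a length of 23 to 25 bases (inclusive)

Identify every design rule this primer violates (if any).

Meets all criteria.

Base counts: A=5, T=7, G=6, C=7 (length 25).
homopolymer run: longest run = 3 ✓
GC content: GC 13/25 = 52.0% ✓
Tm: Tm = 64.9 + 41·(13 − 16.4)/25 = 59.3°C ✓
length: length 25 ✓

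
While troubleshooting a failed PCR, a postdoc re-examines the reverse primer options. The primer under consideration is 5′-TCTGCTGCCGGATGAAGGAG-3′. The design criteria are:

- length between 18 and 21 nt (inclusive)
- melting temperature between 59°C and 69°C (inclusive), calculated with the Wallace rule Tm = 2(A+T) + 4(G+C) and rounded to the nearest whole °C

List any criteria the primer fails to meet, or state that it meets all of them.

Meets all criteria.

Base counts: A=4, T=4, G=8, C=4 (length 20).
length: length 20 ✓
Tm: Tm = 2·8 + 4·12 = 64°C ✓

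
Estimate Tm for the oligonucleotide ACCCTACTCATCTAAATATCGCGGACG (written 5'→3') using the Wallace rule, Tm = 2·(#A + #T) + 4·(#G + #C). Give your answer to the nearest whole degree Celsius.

80°C

Base counts: A=8, T=6, G=4, C=9 (length 27).
Tm = 2·(8+6) + 4·(4+9) = 2·14 + 4·13 = 28 + 52 = 80°C.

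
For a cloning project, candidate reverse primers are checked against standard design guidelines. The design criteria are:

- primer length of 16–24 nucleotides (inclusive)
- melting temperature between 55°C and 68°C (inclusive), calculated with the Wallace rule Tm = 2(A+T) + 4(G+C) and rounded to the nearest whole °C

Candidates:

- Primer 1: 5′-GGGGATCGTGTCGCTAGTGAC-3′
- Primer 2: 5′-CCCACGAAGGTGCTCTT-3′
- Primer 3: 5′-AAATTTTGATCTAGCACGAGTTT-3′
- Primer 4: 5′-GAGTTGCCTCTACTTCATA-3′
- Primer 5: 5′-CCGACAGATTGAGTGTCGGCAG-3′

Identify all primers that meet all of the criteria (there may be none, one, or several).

Primer 1 (21 nt, A=3 T=5 G=9 C=4): length 21 ✓; Tm = 2·8 + 4·13 = 68°C ✓ — passes.
Primer 2 (17 nt, A=3 T=4 G=4 C=6): length 17 ✓; Tm = 2·7 + 4·10 = 54°C, outside 55–68°C ✗ — fails.
Primer 3 (23 nt, A=7 T=9 G=4 C=3): length 23 ✓; Tm = 2·16 + 4·7 = 60°C ✓ — passes.
Primer 4 (19 nt, A=4 T=7 G=3 C=5): length 19 ✓; Tm = 2·11 + 4·8 = 54°C, outside 55–68°C ✗ — fails.
Primer 5 (22 nt, A=5 T=4 G=8 C=5): length 22 ✓; Tm = 2·9 + 4·13 = 70°C, outside 55–68°C ✗ — fails.

Primer 1 and Primer 3.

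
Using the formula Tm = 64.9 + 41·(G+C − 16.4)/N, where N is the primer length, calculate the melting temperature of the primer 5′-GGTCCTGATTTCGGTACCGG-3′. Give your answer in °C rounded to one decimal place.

55.9°C

Base counts: A=2, T=6, G=7, C=5; G+C = 12, N = 20.
Tm = 64.9 + 41·(12 − 16.4)/20 = 64.9 + -180.40/20 = 55.9°C.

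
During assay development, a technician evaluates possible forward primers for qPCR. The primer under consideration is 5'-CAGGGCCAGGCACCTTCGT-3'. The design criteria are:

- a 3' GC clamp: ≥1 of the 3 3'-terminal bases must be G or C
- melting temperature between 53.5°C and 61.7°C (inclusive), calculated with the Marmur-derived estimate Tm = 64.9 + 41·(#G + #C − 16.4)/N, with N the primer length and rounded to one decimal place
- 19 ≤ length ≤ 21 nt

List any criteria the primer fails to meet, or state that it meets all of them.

Meets all criteria.

Base counts: A=3, T=3, G=6, C=7 (length 19).
GC clamp: 3' end CGT has 2 G/C ✓
Tm: Tm = 64.9 + 41·(13 − 16.4)/19 = 57.6°C ✓
length: length 19 ✓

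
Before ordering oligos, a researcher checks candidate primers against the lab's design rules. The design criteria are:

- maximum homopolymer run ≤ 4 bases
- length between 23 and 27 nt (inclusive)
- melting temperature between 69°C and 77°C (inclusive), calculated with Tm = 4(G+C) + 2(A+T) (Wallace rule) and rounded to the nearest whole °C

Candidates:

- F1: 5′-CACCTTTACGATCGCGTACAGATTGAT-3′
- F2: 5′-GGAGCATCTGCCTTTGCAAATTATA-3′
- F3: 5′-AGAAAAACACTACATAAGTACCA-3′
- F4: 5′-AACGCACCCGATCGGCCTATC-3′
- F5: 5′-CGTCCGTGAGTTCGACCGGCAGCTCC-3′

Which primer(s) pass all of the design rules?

F1 (27 nt, A=7 T=8 G=5 C=7): longest run = 3 ✓; length 27 ✓; Tm = 2·15 + 4·12 = 78°C, outside 69–77°C ✗ — fails.
F2 (25 nt, A=7 T=8 G=5 C=5): longest run = 3 ✓; length 25 ✓; Tm = 2·15 + 4·10 = 70°C ✓ — passes.
F3 (23 nt, A=13 T=3 G=2 C=5): longest run = 5, exceeds 4 ✗; length 23 ✓; Tm = 2·16 + 4·7 = 60°C, outside 69–77°C ✗ — fails.
F4 (21 nt, A=5 T=3 G=4 C=9): longest run = 3 ✓; length 21, outside 23–27 ✗; Tm = 2·8 + 4·13 = 68°C, outside 69–77°C ✗ — fails.
F5 (26 nt, A=3 T=5 G=8 C=10): longest run = 2 ✓; length 26 ✓; Tm = 2·8 + 4·18 = 88°C, outside 69–77°C ✗ — fails.

F2 only.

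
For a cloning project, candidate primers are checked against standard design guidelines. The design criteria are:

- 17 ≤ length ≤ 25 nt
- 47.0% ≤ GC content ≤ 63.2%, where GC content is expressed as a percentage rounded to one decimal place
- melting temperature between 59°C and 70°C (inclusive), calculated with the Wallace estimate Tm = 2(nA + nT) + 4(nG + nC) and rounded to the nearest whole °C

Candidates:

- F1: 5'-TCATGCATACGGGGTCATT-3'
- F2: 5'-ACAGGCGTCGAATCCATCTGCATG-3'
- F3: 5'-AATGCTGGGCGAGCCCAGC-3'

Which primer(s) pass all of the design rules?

F1 (19 nt, A=4 T=6 G=5 C=4): length 19 ✓; GC 9/19 = 47.4% ✓; Tm = 2·10 + 4·9 = 56°C, outside 59–70°C ✗ — fails.
F2 (24 nt, A=6 T=5 G=6 C=7): length 24 ✓; GC 13/24 = 54.2% ✓; Tm = 2·11 + 4·13 = 74°C, outside 59–70°C ✗ — fails.
F3 (19 nt, A=4 T=2 G=7 C=6): length 19 ✓; GC 13/19 = 68.4%, outside 47.0–63.2% ✗; Tm = 2·6 + 4·13 = 64°C ✓ — fails.

None of the candidates satisfy all criteria.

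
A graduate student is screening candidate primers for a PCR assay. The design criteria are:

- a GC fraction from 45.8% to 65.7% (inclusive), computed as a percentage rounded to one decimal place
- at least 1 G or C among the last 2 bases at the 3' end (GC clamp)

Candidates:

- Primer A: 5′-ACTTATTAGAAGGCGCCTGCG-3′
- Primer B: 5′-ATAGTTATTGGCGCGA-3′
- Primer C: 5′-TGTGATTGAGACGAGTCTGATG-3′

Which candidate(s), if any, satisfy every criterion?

Primer A (21 nt, A=5 T=5 G=6 C=5): GC 11/21 = 52.4% ✓; 3' end CG has 2 G/C ✓ — passes.
Primer B (16 nt, A=4 T=5 G=5 C=2): GC 7/16 = 43.8%, outside 45.8–65.7% ✗; 3' end GA has 1 G/C ✓ — fails.
Primer C (22 nt, A=5 T=7 G=8 C=2): GC 10/22 = 45.5%, outside 45.8–65.7% ✗; 3' end TG has 1 G/C ✓ — fails.

Primer A only.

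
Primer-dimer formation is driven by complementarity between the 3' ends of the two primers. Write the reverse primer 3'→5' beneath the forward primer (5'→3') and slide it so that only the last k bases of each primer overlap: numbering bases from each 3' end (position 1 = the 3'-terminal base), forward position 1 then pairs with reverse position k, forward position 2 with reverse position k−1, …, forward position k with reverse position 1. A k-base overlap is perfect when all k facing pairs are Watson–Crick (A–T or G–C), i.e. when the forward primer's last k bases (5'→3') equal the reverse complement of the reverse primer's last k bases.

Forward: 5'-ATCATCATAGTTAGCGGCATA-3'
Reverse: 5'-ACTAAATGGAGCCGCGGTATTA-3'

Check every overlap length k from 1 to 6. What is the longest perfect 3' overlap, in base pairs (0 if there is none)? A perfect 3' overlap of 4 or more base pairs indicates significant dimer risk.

Last 6 bases (5'→3') — forward …GGCATA, reverse …GTATTA.
Reverse complement of the reverse primer's last 6 bases: TAATAC; its first k bases are the reverse complement of the reverse primer's last k bases, so a perfect k-base overlap needs the forward primer's last k bases to equal them.
Comparing (forward last k vs required): k=1: A vs T ✗; k=2: TA vs TA ✓; k=3: ATA vs TAA ✗; k=4: CATA vs TAAT ✗; k=5: GCATA vs TAATA ✗; k=6: GGCATA vs TAATAC ✗.
Only k = 2 is perfect, so the longest perfect 3' overlap is 2.

Longest perfect overlap: 2 complementary base pairs; below the dimer-risk threshold (threshold 4).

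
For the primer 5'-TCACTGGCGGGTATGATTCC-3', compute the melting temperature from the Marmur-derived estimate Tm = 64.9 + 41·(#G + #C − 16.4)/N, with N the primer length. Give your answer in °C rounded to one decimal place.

Base counts: A=3, T=6, G=6, C=5; G+C = 11, N = 20.
Tm = 64.9 + 41·(11 − 16.4)/20 = 64.9 + -221.40/20 = 53.8°C.

53.8°C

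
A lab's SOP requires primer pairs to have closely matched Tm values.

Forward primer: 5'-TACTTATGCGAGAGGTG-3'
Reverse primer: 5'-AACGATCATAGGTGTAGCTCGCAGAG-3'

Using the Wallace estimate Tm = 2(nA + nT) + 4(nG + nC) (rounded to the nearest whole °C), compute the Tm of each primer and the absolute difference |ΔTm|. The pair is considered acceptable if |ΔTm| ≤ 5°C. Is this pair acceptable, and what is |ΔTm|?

Forward: A=4 T=5 G=6 C=2 → Tm = 2·9 + 4·8 = 50°C.
Reverse: A=8 T=5 G=8 C=5 → Tm = 2·13 + 4·13 = 78°C.
|ΔTm| = |50 − 78| = 28°C, > 5°C.

|ΔTm| = 28°C; the pair is not acceptable.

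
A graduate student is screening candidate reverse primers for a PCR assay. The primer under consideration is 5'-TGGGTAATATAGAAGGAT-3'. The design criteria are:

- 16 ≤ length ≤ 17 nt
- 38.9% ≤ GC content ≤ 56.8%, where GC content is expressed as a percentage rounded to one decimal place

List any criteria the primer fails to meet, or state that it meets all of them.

Fails: length, GC content.

Base counts: A=7, T=5, G=6, C=0 (length 18).
length: length 18, outside 16–17 ✗
GC content: GC 6/18 = 33.3%, outside 38.9–56.8% ✗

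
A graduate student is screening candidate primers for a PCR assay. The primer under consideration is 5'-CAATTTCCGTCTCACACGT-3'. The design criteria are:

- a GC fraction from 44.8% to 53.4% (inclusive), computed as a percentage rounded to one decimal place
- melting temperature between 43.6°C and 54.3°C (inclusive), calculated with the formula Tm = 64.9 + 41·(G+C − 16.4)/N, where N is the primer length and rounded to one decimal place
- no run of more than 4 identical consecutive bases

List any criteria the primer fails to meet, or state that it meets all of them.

Base counts: A=4, T=6, G=2, C=7 (length 19).
GC content: GC 9/19 = 47.4% ✓
Tm: Tm = 64.9 + 41·(9 − 16.4)/19 = 48.9°C ✓
homopolymer run: longest run = 3 ✓

Meets all criteria.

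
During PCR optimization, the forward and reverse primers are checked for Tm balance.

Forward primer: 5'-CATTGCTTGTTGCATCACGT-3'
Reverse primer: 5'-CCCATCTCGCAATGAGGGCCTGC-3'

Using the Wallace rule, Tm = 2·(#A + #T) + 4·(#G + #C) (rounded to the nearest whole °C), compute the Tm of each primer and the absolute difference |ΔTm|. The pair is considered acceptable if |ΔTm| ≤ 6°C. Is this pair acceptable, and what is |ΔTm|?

Forward: A=3 T=8 G=4 C=5 → Tm = 2·11 + 4·9 = 58°C.
Reverse: A=4 T=4 G=6 C=9 → Tm = 2·8 + 4·15 = 76°C.
|ΔTm| = |58 − 76| = 18°C, > 6°C.

|ΔTm| = 18°C; the pair is not acceptable.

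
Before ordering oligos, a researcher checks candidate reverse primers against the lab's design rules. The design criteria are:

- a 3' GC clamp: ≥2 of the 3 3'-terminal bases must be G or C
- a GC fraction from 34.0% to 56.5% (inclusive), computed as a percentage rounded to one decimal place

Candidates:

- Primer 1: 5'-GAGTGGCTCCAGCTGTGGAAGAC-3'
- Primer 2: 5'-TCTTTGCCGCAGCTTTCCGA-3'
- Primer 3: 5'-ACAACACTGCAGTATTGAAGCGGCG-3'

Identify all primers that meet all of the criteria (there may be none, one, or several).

Primer 2 and Primer 3.

Primer 1 (23 nt, A=5 T=4 G=9 C=5): 3' end GAC has 2 G/C ✓; GC 14/23 = 60.9%, outside 34.0–56.5% ✗ — fails.
Primer 2 (20 nt, A=2 T=7 G=4 C=7): 3' end CGA has 2 G/C ✓; GC 11/20 = 55.0% ✓ — passes.
Primer 3 (25 nt, A=8 T=4 G=7 C=6): 3' end GCG has 3 G/C ✓; GC 13/25 = 52.0% ✓ — passes.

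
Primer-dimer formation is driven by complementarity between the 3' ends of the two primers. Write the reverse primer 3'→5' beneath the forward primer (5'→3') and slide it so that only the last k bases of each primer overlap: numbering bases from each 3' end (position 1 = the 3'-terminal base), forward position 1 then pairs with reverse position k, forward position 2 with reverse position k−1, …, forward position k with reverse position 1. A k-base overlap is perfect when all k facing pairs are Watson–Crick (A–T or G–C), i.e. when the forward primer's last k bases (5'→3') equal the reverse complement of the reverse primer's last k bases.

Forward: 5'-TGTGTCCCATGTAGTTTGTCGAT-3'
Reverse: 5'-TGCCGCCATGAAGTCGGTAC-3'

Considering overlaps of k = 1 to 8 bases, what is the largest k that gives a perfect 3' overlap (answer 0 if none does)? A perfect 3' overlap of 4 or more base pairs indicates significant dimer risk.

Longest perfect overlap: 0 complementary base pairs; below the dimer-risk threshold (threshold 4).

Last 8 bases (5'→3') — forward …TTGTCGAT, reverse …GTCGGTAC.
Reverse complement of the reverse primer's last 8 bases: GTACCGAC; its first k bases are the reverse complement of the reverse primer's last k bases, so a perfect k-base overlap needs the forward primer's last k bases to equal them.
Comparing (forward last k vs required): k=1: T vs G ✗; k=2: AT vs GT ✗; k=3: GAT vs GTA ✗; k=4: CGAT vs GTAC ✗; k=5: TCGAT vs GTACC ✗; k=6: GTCGAT vs GTACCG ✗; k=7: TGTCGAT vs GTACCGA ✗; k=8: TTGTCGAT vs GTACCGAC ✗.
No overlap length from 1 to 8 is perfect, so the longest perfect 3' overlap is 0.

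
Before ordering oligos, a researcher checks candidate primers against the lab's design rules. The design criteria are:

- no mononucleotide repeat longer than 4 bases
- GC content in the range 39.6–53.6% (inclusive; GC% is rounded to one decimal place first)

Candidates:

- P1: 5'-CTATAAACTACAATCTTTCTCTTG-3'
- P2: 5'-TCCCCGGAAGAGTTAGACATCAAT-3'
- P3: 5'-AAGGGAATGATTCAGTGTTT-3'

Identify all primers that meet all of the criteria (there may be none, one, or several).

P1 (24 nt, A=7 T=10 G=1 C=6): longest run = 3 ✓; GC 7/24 = 29.2%, outside 39.6–53.6% ✗ — fails.
P2 (24 nt, A=8 T=5 G=5 C=6): longest run = 4 ✓; GC 11/24 = 45.8% ✓ — passes.
P3 (20 nt, A=6 T=7 G=6 C=1): longest run = 3 ✓; GC 7/20 = 35.0%, outside 39.6–53.6% ✗ — fails.

P2 only.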